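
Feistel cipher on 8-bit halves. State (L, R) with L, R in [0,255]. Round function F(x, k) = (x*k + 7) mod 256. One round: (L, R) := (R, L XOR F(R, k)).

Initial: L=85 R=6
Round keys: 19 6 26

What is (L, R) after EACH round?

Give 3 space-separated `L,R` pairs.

Round 1 (k=19): L=6 R=44
Round 2 (k=6): L=44 R=9
Round 3 (k=26): L=9 R=221

Answer: 6,44 44,9 9,221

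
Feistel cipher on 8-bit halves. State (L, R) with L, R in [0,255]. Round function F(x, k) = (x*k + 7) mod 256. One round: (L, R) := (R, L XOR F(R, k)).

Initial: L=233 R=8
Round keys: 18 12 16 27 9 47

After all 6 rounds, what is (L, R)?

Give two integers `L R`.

Answer: 5 239

Derivation:
Round 1 (k=18): L=8 R=126
Round 2 (k=12): L=126 R=231
Round 3 (k=16): L=231 R=9
Round 4 (k=27): L=9 R=29
Round 5 (k=9): L=29 R=5
Round 6 (k=47): L=5 R=239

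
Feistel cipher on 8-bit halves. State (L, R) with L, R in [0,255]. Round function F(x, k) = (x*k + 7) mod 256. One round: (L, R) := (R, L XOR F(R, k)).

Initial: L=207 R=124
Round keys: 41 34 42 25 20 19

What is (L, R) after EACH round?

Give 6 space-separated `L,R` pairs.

Round 1 (k=41): L=124 R=44
Round 2 (k=34): L=44 R=163
Round 3 (k=42): L=163 R=233
Round 4 (k=25): L=233 R=107
Round 5 (k=20): L=107 R=138
Round 6 (k=19): L=138 R=46

Answer: 124,44 44,163 163,233 233,107 107,138 138,46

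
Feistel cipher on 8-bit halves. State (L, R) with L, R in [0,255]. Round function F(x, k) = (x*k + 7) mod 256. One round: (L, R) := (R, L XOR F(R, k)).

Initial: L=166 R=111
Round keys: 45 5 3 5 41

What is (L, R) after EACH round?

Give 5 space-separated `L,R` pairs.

Round 1 (k=45): L=111 R=44
Round 2 (k=5): L=44 R=140
Round 3 (k=3): L=140 R=135
Round 4 (k=5): L=135 R=38
Round 5 (k=41): L=38 R=154

Answer: 111,44 44,140 140,135 135,38 38,154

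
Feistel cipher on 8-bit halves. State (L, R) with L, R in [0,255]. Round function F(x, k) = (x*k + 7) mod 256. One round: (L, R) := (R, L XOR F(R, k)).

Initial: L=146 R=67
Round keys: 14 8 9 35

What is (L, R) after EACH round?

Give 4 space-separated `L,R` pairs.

Answer: 67,35 35,92 92,96 96,123

Derivation:
Round 1 (k=14): L=67 R=35
Round 2 (k=8): L=35 R=92
Round 3 (k=9): L=92 R=96
Round 4 (k=35): L=96 R=123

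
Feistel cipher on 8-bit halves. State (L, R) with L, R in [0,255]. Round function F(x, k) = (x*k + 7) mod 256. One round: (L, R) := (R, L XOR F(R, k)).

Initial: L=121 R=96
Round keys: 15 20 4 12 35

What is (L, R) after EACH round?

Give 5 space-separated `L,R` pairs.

Round 1 (k=15): L=96 R=222
Round 2 (k=20): L=222 R=63
Round 3 (k=4): L=63 R=221
Round 4 (k=12): L=221 R=92
Round 5 (k=35): L=92 R=70

Answer: 96,222 222,63 63,221 221,92 92,70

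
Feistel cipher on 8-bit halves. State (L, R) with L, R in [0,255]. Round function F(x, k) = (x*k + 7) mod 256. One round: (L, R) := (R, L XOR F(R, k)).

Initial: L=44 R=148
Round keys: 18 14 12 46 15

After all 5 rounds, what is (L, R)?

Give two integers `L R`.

Round 1 (k=18): L=148 R=67
Round 2 (k=14): L=67 R=37
Round 3 (k=12): L=37 R=128
Round 4 (k=46): L=128 R=34
Round 5 (k=15): L=34 R=133

Answer: 34 133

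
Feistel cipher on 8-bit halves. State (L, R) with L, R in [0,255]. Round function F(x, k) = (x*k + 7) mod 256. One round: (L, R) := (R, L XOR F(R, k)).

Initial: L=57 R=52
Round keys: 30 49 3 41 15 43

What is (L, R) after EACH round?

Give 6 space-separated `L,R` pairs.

Answer: 52,38 38,121 121,84 84,2 2,113 113,0

Derivation:
Round 1 (k=30): L=52 R=38
Round 2 (k=49): L=38 R=121
Round 3 (k=3): L=121 R=84
Round 4 (k=41): L=84 R=2
Round 5 (k=15): L=2 R=113
Round 6 (k=43): L=113 R=0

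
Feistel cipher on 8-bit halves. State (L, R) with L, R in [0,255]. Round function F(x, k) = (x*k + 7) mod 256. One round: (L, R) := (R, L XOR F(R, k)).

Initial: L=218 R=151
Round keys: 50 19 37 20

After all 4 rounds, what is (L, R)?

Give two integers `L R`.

Round 1 (k=50): L=151 R=95
Round 2 (k=19): L=95 R=131
Round 3 (k=37): L=131 R=169
Round 4 (k=20): L=169 R=184

Answer: 169 184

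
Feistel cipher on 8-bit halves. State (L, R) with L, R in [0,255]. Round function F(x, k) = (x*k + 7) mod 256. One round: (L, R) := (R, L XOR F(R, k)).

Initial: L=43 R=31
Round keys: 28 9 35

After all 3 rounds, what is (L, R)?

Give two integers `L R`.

Answer: 88 79

Derivation:
Round 1 (k=28): L=31 R=64
Round 2 (k=9): L=64 R=88
Round 3 (k=35): L=88 R=79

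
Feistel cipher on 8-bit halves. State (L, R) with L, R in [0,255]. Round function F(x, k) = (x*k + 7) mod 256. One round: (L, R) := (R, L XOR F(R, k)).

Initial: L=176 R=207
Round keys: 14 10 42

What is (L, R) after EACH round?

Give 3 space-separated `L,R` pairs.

Round 1 (k=14): L=207 R=233
Round 2 (k=10): L=233 R=238
Round 3 (k=42): L=238 R=250

Answer: 207,233 233,238 238,250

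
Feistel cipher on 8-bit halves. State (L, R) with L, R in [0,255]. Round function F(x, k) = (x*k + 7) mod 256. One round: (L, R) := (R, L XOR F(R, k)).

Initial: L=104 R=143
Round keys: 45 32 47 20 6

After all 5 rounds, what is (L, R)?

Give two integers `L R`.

Answer: 3 228

Derivation:
Round 1 (k=45): L=143 R=66
Round 2 (k=32): L=66 R=200
Round 3 (k=47): L=200 R=253
Round 4 (k=20): L=253 R=3
Round 5 (k=6): L=3 R=228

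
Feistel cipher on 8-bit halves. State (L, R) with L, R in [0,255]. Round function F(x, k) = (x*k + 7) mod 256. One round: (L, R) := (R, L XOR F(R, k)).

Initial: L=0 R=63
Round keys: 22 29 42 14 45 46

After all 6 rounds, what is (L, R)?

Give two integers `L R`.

Round 1 (k=22): L=63 R=113
Round 2 (k=29): L=113 R=235
Round 3 (k=42): L=235 R=228
Round 4 (k=14): L=228 R=148
Round 5 (k=45): L=148 R=239
Round 6 (k=46): L=239 R=109

Answer: 239 109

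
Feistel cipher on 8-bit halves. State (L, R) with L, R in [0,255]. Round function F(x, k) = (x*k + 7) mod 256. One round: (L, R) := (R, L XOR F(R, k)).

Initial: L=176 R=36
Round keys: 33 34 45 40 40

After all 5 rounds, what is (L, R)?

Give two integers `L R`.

Answer: 38 96

Derivation:
Round 1 (k=33): L=36 R=27
Round 2 (k=34): L=27 R=185
Round 3 (k=45): L=185 R=151
Round 4 (k=40): L=151 R=38
Round 5 (k=40): L=38 R=96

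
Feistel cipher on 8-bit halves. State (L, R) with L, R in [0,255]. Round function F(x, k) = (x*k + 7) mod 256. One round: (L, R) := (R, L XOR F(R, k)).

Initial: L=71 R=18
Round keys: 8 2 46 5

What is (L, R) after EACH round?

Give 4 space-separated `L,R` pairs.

Answer: 18,208 208,181 181,93 93,109

Derivation:
Round 1 (k=8): L=18 R=208
Round 2 (k=2): L=208 R=181
Round 3 (k=46): L=181 R=93
Round 4 (k=5): L=93 R=109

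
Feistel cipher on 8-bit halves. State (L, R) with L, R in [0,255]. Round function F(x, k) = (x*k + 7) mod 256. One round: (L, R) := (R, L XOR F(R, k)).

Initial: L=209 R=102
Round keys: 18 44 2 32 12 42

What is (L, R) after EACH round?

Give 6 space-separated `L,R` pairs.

Round 1 (k=18): L=102 R=226
Round 2 (k=44): L=226 R=185
Round 3 (k=2): L=185 R=155
Round 4 (k=32): L=155 R=222
Round 5 (k=12): L=222 R=244
Round 6 (k=42): L=244 R=209

Answer: 102,226 226,185 185,155 155,222 222,244 244,209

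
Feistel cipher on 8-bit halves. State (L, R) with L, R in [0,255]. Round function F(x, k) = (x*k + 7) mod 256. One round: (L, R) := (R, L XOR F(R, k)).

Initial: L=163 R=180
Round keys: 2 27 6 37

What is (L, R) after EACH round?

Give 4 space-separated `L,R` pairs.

Answer: 180,204 204,63 63,77 77,23

Derivation:
Round 1 (k=2): L=180 R=204
Round 2 (k=27): L=204 R=63
Round 3 (k=6): L=63 R=77
Round 4 (k=37): L=77 R=23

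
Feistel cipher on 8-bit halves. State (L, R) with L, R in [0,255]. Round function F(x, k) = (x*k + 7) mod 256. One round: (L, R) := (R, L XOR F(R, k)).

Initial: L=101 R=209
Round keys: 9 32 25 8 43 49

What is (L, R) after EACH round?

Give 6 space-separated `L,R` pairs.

Round 1 (k=9): L=209 R=5
Round 2 (k=32): L=5 R=118
Round 3 (k=25): L=118 R=136
Round 4 (k=8): L=136 R=49
Round 5 (k=43): L=49 R=202
Round 6 (k=49): L=202 R=128

Answer: 209,5 5,118 118,136 136,49 49,202 202,128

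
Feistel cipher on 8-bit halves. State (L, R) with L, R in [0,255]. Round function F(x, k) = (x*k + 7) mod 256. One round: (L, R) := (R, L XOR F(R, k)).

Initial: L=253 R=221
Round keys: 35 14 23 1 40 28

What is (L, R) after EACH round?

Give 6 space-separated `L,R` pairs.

Round 1 (k=35): L=221 R=195
Round 2 (k=14): L=195 R=108
Round 3 (k=23): L=108 R=120
Round 4 (k=1): L=120 R=19
Round 5 (k=40): L=19 R=135
Round 6 (k=28): L=135 R=216

Answer: 221,195 195,108 108,120 120,19 19,135 135,216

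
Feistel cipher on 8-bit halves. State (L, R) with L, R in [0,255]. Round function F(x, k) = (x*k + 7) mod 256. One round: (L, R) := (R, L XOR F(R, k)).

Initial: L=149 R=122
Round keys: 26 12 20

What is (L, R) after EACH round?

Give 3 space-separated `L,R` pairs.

Round 1 (k=26): L=122 R=254
Round 2 (k=12): L=254 R=149
Round 3 (k=20): L=149 R=85

Answer: 122,254 254,149 149,85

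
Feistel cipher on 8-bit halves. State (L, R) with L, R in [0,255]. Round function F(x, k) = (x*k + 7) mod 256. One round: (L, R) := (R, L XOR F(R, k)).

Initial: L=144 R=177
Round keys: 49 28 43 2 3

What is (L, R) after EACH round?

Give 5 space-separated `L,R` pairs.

Answer: 177,120 120,150 150,65 65,31 31,37

Derivation:
Round 1 (k=49): L=177 R=120
Round 2 (k=28): L=120 R=150
Round 3 (k=43): L=150 R=65
Round 4 (k=2): L=65 R=31
Round 5 (k=3): L=31 R=37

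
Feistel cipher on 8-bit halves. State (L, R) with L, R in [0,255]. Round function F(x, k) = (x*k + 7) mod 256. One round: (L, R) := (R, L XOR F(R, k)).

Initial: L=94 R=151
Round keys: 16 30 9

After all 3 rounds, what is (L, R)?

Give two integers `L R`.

Round 1 (k=16): L=151 R=41
Round 2 (k=30): L=41 R=66
Round 3 (k=9): L=66 R=112

Answer: 66 112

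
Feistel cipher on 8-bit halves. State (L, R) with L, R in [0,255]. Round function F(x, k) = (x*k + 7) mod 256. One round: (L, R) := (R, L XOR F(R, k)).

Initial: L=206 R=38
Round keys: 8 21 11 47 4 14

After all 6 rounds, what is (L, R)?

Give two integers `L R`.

Answer: 127 248

Derivation:
Round 1 (k=8): L=38 R=249
Round 2 (k=21): L=249 R=82
Round 3 (k=11): L=82 R=116
Round 4 (k=47): L=116 R=1
Round 5 (k=4): L=1 R=127
Round 6 (k=14): L=127 R=248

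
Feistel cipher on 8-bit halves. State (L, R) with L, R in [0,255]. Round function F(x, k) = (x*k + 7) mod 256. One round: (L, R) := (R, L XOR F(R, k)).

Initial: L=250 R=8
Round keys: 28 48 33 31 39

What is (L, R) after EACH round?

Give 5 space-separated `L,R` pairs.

Round 1 (k=28): L=8 R=29
Round 2 (k=48): L=29 R=127
Round 3 (k=33): L=127 R=123
Round 4 (k=31): L=123 R=147
Round 5 (k=39): L=147 R=23

Answer: 8,29 29,127 127,123 123,147 147,23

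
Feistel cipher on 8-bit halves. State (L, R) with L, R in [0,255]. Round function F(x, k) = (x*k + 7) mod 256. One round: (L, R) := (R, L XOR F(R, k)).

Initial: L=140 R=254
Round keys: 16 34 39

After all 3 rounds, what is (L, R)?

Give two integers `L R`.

Answer: 195 215

Derivation:
Round 1 (k=16): L=254 R=107
Round 2 (k=34): L=107 R=195
Round 3 (k=39): L=195 R=215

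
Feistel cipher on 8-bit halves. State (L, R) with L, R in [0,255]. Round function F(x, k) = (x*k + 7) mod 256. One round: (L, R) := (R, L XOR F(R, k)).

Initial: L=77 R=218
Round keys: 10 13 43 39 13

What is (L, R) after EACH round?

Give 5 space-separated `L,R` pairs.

Round 1 (k=10): L=218 R=198
Round 2 (k=13): L=198 R=207
Round 3 (k=43): L=207 R=10
Round 4 (k=39): L=10 R=66
Round 5 (k=13): L=66 R=107

Answer: 218,198 198,207 207,10 10,66 66,107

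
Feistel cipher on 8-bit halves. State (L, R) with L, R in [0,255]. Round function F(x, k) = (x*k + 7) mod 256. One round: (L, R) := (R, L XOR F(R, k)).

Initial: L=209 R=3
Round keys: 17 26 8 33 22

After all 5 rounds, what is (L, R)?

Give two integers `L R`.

Answer: 133 169

Derivation:
Round 1 (k=17): L=3 R=235
Round 2 (k=26): L=235 R=230
Round 3 (k=8): L=230 R=220
Round 4 (k=33): L=220 R=133
Round 5 (k=22): L=133 R=169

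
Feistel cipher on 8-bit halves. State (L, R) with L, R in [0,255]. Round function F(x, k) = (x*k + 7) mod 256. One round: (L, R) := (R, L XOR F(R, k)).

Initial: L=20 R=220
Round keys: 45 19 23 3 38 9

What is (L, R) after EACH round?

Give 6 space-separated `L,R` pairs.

Answer: 220,167 167,176 176,112 112,231 231,33 33,215

Derivation:
Round 1 (k=45): L=220 R=167
Round 2 (k=19): L=167 R=176
Round 3 (k=23): L=176 R=112
Round 4 (k=3): L=112 R=231
Round 5 (k=38): L=231 R=33
Round 6 (k=9): L=33 R=215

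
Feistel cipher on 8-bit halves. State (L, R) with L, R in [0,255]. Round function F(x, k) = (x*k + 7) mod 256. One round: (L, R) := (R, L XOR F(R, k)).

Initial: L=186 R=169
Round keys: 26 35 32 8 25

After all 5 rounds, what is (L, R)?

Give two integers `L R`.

Answer: 198 241

Derivation:
Round 1 (k=26): L=169 R=139
Round 2 (k=35): L=139 R=161
Round 3 (k=32): L=161 R=172
Round 4 (k=8): L=172 R=198
Round 5 (k=25): L=198 R=241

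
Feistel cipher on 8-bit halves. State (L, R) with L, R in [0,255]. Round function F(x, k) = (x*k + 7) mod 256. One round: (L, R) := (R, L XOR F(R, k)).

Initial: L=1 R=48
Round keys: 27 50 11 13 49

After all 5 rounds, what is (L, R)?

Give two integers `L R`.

Round 1 (k=27): L=48 R=22
Round 2 (k=50): L=22 R=99
Round 3 (k=11): L=99 R=94
Round 4 (k=13): L=94 R=174
Round 5 (k=49): L=174 R=11

Answer: 174 11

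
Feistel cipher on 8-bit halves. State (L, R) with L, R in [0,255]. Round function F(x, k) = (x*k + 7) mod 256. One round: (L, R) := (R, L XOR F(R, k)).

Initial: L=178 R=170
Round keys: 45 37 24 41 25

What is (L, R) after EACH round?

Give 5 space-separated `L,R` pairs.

Round 1 (k=45): L=170 R=91
Round 2 (k=37): L=91 R=132
Round 3 (k=24): L=132 R=60
Round 4 (k=41): L=60 R=39
Round 5 (k=25): L=39 R=234

Answer: 170,91 91,132 132,60 60,39 39,234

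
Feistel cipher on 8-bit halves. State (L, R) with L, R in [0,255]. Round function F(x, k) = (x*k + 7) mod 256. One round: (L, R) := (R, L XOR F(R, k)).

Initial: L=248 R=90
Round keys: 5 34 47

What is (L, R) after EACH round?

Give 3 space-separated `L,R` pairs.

Round 1 (k=5): L=90 R=49
Round 2 (k=34): L=49 R=211
Round 3 (k=47): L=211 R=245

Answer: 90,49 49,211 211,245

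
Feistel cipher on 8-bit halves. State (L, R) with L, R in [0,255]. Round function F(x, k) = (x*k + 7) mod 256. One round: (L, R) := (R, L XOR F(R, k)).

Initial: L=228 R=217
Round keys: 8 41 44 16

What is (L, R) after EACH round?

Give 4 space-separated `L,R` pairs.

Answer: 217,43 43,51 51,224 224,52

Derivation:
Round 1 (k=8): L=217 R=43
Round 2 (k=41): L=43 R=51
Round 3 (k=44): L=51 R=224
Round 4 (k=16): L=224 R=52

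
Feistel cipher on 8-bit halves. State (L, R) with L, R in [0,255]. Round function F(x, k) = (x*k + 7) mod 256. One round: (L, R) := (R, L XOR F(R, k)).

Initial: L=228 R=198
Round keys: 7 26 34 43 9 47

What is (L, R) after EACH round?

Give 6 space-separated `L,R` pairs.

Answer: 198,149 149,239 239,80 80,152 152,15 15,80

Derivation:
Round 1 (k=7): L=198 R=149
Round 2 (k=26): L=149 R=239
Round 3 (k=34): L=239 R=80
Round 4 (k=43): L=80 R=152
Round 5 (k=9): L=152 R=15
Round 6 (k=47): L=15 R=80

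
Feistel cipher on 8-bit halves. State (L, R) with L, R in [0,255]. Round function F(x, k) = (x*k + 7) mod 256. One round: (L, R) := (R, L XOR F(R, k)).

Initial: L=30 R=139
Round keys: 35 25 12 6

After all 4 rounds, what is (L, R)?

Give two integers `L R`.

Round 1 (k=35): L=139 R=22
Round 2 (k=25): L=22 R=166
Round 3 (k=12): L=166 R=217
Round 4 (k=6): L=217 R=187

Answer: 217 187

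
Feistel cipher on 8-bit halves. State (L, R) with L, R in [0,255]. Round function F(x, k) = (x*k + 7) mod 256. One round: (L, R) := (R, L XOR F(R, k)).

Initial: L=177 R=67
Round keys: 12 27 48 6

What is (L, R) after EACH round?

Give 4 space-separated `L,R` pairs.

Round 1 (k=12): L=67 R=154
Round 2 (k=27): L=154 R=6
Round 3 (k=48): L=6 R=189
Round 4 (k=6): L=189 R=115

Answer: 67,154 154,6 6,189 189,115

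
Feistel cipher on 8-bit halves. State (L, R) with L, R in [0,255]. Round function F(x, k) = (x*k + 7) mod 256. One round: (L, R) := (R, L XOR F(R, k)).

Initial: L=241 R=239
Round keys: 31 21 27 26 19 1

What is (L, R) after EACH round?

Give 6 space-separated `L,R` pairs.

Round 1 (k=31): L=239 R=9
Round 2 (k=21): L=9 R=43
Round 3 (k=27): L=43 R=153
Round 4 (k=26): L=153 R=186
Round 5 (k=19): L=186 R=76
Round 6 (k=1): L=76 R=233

Answer: 239,9 9,43 43,153 153,186 186,76 76,233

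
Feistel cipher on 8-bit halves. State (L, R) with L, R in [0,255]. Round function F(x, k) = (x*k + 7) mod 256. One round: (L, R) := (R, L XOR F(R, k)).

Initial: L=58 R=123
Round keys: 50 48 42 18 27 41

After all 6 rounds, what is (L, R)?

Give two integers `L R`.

Round 1 (k=50): L=123 R=55
Round 2 (k=48): L=55 R=44
Round 3 (k=42): L=44 R=8
Round 4 (k=18): L=8 R=187
Round 5 (k=27): L=187 R=200
Round 6 (k=41): L=200 R=180

Answer: 200 180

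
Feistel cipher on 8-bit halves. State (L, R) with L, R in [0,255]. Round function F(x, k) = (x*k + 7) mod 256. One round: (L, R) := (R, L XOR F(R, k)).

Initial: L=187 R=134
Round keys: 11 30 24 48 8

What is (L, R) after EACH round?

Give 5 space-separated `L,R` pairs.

Answer: 134,114 114,229 229,13 13,146 146,154

Derivation:
Round 1 (k=11): L=134 R=114
Round 2 (k=30): L=114 R=229
Round 3 (k=24): L=229 R=13
Round 4 (k=48): L=13 R=146
Round 5 (k=8): L=146 R=154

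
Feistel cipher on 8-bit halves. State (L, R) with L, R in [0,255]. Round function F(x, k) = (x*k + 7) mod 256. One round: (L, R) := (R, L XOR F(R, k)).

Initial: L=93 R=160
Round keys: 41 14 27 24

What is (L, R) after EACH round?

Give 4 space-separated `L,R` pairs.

Round 1 (k=41): L=160 R=250
Round 2 (k=14): L=250 R=19
Round 3 (k=27): L=19 R=242
Round 4 (k=24): L=242 R=164

Answer: 160,250 250,19 19,242 242,164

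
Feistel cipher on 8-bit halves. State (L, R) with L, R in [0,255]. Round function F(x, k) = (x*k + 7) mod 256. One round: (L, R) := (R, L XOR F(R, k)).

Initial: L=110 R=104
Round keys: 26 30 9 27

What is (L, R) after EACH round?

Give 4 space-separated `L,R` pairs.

Answer: 104,249 249,93 93,181 181,67

Derivation:
Round 1 (k=26): L=104 R=249
Round 2 (k=30): L=249 R=93
Round 3 (k=9): L=93 R=181
Round 4 (k=27): L=181 R=67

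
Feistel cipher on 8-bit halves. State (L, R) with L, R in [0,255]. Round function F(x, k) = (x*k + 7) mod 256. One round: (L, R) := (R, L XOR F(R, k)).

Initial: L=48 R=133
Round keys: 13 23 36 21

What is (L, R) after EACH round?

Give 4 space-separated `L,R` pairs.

Round 1 (k=13): L=133 R=248
Round 2 (k=23): L=248 R=202
Round 3 (k=36): L=202 R=151
Round 4 (k=21): L=151 R=160

Answer: 133,248 248,202 202,151 151,160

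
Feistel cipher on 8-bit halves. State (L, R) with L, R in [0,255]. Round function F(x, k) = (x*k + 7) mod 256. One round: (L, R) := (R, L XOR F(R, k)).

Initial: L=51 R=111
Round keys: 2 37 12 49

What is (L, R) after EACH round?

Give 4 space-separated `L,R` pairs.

Round 1 (k=2): L=111 R=214
Round 2 (k=37): L=214 R=154
Round 3 (k=12): L=154 R=233
Round 4 (k=49): L=233 R=58

Answer: 111,214 214,154 154,233 233,58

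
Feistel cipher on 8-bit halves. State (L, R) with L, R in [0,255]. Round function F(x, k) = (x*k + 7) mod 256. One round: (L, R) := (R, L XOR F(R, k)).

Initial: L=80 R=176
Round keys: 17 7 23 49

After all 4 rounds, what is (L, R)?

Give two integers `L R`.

Round 1 (k=17): L=176 R=231
Round 2 (k=7): L=231 R=232
Round 3 (k=23): L=232 R=56
Round 4 (k=49): L=56 R=87

Answer: 56 87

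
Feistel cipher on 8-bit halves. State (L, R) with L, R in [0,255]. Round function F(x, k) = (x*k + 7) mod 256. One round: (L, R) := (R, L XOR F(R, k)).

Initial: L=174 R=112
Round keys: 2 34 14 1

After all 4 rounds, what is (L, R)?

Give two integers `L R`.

Round 1 (k=2): L=112 R=73
Round 2 (k=34): L=73 R=201
Round 3 (k=14): L=201 R=76
Round 4 (k=1): L=76 R=154

Answer: 76 154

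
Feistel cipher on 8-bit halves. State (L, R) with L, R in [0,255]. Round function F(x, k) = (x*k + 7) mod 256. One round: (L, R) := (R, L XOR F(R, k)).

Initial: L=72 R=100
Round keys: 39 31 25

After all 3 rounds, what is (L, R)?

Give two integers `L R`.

Round 1 (k=39): L=100 R=11
Round 2 (k=31): L=11 R=56
Round 3 (k=25): L=56 R=116

Answer: 56 116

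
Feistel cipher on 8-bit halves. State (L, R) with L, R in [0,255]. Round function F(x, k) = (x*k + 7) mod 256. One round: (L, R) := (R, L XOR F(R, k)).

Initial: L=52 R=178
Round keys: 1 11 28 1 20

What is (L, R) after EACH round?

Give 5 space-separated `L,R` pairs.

Answer: 178,141 141,164 164,122 122,37 37,145

Derivation:
Round 1 (k=1): L=178 R=141
Round 2 (k=11): L=141 R=164
Round 3 (k=28): L=164 R=122
Round 4 (k=1): L=122 R=37
Round 5 (k=20): L=37 R=145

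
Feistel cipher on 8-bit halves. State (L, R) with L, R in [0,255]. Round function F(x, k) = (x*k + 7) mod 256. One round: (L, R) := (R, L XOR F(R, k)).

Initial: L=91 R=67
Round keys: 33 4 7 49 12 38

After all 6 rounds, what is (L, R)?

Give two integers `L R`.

Answer: 173 200

Derivation:
Round 1 (k=33): L=67 R=241
Round 2 (k=4): L=241 R=136
Round 3 (k=7): L=136 R=78
Round 4 (k=49): L=78 R=125
Round 5 (k=12): L=125 R=173
Round 6 (k=38): L=173 R=200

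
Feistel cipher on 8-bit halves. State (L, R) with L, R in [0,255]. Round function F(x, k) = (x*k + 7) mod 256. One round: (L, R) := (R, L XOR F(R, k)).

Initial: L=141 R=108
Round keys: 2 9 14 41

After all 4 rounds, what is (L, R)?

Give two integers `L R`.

Answer: 31 123

Derivation:
Round 1 (k=2): L=108 R=82
Round 2 (k=9): L=82 R=133
Round 3 (k=14): L=133 R=31
Round 4 (k=41): L=31 R=123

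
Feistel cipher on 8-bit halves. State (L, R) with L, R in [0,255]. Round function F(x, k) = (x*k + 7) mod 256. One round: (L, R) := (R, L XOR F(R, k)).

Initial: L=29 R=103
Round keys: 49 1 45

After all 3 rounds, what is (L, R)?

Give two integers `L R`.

Answer: 205 179

Derivation:
Round 1 (k=49): L=103 R=163
Round 2 (k=1): L=163 R=205
Round 3 (k=45): L=205 R=179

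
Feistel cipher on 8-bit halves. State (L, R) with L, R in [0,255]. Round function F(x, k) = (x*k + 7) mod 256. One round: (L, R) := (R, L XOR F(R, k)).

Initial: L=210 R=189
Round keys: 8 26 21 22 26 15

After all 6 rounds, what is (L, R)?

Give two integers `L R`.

Round 1 (k=8): L=189 R=61
Round 2 (k=26): L=61 R=132
Round 3 (k=21): L=132 R=230
Round 4 (k=22): L=230 R=79
Round 5 (k=26): L=79 R=235
Round 6 (k=15): L=235 R=131

Answer: 235 131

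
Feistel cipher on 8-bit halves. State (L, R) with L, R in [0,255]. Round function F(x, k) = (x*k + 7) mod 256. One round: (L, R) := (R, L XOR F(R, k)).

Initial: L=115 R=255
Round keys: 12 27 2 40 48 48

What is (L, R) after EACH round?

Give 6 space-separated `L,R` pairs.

Round 1 (k=12): L=255 R=136
Round 2 (k=27): L=136 R=160
Round 3 (k=2): L=160 R=207
Round 4 (k=40): L=207 R=255
Round 5 (k=48): L=255 R=24
Round 6 (k=48): L=24 R=120

Answer: 255,136 136,160 160,207 207,255 255,24 24,120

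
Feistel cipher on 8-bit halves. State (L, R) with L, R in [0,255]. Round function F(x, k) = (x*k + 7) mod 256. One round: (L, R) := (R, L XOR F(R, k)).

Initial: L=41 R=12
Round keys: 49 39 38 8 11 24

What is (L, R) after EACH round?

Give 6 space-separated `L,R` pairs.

Answer: 12,122 122,145 145,247 247,46 46,246 246,57

Derivation:
Round 1 (k=49): L=12 R=122
Round 2 (k=39): L=122 R=145
Round 3 (k=38): L=145 R=247
Round 4 (k=8): L=247 R=46
Round 5 (k=11): L=46 R=246
Round 6 (k=24): L=246 R=57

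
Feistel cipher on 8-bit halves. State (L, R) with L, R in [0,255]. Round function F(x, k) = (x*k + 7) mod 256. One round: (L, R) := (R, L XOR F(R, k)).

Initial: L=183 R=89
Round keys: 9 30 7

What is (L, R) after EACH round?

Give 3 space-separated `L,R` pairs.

Answer: 89,159 159,240 240,8

Derivation:
Round 1 (k=9): L=89 R=159
Round 2 (k=30): L=159 R=240
Round 3 (k=7): L=240 R=8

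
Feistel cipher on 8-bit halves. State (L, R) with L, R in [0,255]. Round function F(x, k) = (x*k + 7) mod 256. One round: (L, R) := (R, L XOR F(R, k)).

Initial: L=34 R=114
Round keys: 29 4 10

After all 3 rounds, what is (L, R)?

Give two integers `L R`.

Answer: 33 130

Derivation:
Round 1 (k=29): L=114 R=211
Round 2 (k=4): L=211 R=33
Round 3 (k=10): L=33 R=130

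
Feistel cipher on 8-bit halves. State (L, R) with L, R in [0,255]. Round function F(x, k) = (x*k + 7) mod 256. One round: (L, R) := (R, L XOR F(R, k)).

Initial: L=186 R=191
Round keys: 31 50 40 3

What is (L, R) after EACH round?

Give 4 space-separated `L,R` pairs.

Round 1 (k=31): L=191 R=146
Round 2 (k=50): L=146 R=52
Round 3 (k=40): L=52 R=181
Round 4 (k=3): L=181 R=18

Answer: 191,146 146,52 52,181 181,18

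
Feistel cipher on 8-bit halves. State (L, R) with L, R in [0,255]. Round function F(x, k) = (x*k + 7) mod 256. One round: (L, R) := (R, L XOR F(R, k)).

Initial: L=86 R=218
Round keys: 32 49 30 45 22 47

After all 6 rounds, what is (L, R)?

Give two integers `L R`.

Round 1 (k=32): L=218 R=17
Round 2 (k=49): L=17 R=146
Round 3 (k=30): L=146 R=50
Round 4 (k=45): L=50 R=67
Round 5 (k=22): L=67 R=251
Round 6 (k=47): L=251 R=95

Answer: 251 95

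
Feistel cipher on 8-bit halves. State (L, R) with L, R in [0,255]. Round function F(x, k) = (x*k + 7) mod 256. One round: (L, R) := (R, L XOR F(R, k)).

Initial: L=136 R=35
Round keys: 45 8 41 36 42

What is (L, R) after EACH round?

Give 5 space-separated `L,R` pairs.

Round 1 (k=45): L=35 R=166
Round 2 (k=8): L=166 R=20
Round 3 (k=41): L=20 R=157
Round 4 (k=36): L=157 R=15
Round 5 (k=42): L=15 R=224

Answer: 35,166 166,20 20,157 157,15 15,224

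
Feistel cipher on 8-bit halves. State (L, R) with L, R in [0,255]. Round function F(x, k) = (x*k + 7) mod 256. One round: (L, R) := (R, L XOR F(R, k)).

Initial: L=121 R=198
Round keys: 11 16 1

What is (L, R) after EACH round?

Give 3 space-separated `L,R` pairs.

Answer: 198,240 240,193 193,56

Derivation:
Round 1 (k=11): L=198 R=240
Round 2 (k=16): L=240 R=193
Round 3 (k=1): L=193 R=56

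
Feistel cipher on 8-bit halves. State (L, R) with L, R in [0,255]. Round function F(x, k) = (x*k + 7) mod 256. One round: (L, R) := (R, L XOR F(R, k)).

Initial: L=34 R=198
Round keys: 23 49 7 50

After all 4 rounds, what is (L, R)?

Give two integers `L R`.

Round 1 (k=23): L=198 R=243
Round 2 (k=49): L=243 R=76
Round 3 (k=7): L=76 R=232
Round 4 (k=50): L=232 R=27

Answer: 232 27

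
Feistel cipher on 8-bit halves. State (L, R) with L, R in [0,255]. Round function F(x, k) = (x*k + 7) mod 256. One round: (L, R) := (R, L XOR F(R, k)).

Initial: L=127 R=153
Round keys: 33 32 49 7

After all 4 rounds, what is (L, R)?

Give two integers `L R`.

Answer: 154 67

Derivation:
Round 1 (k=33): L=153 R=191
Round 2 (k=32): L=191 R=126
Round 3 (k=49): L=126 R=154
Round 4 (k=7): L=154 R=67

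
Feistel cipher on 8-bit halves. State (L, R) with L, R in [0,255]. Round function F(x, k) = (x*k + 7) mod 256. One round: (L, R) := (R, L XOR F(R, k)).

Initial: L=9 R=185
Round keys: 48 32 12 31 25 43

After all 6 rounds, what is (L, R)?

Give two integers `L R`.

Round 1 (k=48): L=185 R=190
Round 2 (k=32): L=190 R=126
Round 3 (k=12): L=126 R=81
Round 4 (k=31): L=81 R=168
Round 5 (k=25): L=168 R=62
Round 6 (k=43): L=62 R=217

Answer: 62 217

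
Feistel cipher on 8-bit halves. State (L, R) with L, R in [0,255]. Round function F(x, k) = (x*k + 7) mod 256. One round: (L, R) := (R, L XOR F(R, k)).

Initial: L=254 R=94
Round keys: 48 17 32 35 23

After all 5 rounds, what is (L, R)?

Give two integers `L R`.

Round 1 (k=48): L=94 R=89
Round 2 (k=17): L=89 R=174
Round 3 (k=32): L=174 R=158
Round 4 (k=35): L=158 R=15
Round 5 (k=23): L=15 R=254

Answer: 15 254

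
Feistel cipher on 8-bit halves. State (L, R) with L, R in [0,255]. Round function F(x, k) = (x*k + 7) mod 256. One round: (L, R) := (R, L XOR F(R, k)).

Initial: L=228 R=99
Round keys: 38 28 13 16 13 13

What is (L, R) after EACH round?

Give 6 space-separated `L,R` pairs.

Answer: 99,93 93,80 80,74 74,247 247,216 216,8

Derivation:
Round 1 (k=38): L=99 R=93
Round 2 (k=28): L=93 R=80
Round 3 (k=13): L=80 R=74
Round 4 (k=16): L=74 R=247
Round 5 (k=13): L=247 R=216
Round 6 (k=13): L=216 R=8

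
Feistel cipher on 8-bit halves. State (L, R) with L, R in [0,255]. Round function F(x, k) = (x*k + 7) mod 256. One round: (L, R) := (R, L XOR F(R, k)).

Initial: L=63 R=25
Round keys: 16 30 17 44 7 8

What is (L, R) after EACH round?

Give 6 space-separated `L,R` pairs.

Answer: 25,168 168,174 174,61 61,45 45,127 127,210

Derivation:
Round 1 (k=16): L=25 R=168
Round 2 (k=30): L=168 R=174
Round 3 (k=17): L=174 R=61
Round 4 (k=44): L=61 R=45
Round 5 (k=7): L=45 R=127
Round 6 (k=8): L=127 R=210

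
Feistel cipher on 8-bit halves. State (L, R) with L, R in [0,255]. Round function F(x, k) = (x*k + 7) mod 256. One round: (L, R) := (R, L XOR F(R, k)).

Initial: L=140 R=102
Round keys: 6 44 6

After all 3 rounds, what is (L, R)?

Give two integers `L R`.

Round 1 (k=6): L=102 R=231
Round 2 (k=44): L=231 R=221
Round 3 (k=6): L=221 R=210

Answer: 221 210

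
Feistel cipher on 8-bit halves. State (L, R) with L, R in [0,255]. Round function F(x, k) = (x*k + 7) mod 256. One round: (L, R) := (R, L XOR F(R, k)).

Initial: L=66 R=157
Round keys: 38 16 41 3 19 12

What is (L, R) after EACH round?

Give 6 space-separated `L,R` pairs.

Round 1 (k=38): L=157 R=23
Round 2 (k=16): L=23 R=234
Round 3 (k=41): L=234 R=150
Round 4 (k=3): L=150 R=35
Round 5 (k=19): L=35 R=54
Round 6 (k=12): L=54 R=172

Answer: 157,23 23,234 234,150 150,35 35,54 54,172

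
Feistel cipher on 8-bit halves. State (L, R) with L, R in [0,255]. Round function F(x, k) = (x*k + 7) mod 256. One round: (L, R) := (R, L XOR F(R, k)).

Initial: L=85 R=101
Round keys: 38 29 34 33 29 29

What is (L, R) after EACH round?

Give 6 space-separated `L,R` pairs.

Answer: 101,80 80,114 114,123 123,144 144,44 44,147

Derivation:
Round 1 (k=38): L=101 R=80
Round 2 (k=29): L=80 R=114
Round 3 (k=34): L=114 R=123
Round 4 (k=33): L=123 R=144
Round 5 (k=29): L=144 R=44
Round 6 (k=29): L=44 R=147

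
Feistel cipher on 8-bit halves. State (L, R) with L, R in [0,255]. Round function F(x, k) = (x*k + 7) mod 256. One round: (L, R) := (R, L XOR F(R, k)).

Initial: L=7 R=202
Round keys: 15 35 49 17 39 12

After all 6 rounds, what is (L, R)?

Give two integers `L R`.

Round 1 (k=15): L=202 R=218
Round 2 (k=35): L=218 R=31
Round 3 (k=49): L=31 R=44
Round 4 (k=17): L=44 R=236
Round 5 (k=39): L=236 R=215
Round 6 (k=12): L=215 R=247

Answer: 215 247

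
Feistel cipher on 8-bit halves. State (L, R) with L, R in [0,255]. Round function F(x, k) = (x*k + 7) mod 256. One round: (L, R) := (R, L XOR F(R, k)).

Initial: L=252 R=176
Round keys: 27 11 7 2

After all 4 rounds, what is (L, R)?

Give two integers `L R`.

Round 1 (k=27): L=176 R=107
Round 2 (k=11): L=107 R=16
Round 3 (k=7): L=16 R=28
Round 4 (k=2): L=28 R=47

Answer: 28 47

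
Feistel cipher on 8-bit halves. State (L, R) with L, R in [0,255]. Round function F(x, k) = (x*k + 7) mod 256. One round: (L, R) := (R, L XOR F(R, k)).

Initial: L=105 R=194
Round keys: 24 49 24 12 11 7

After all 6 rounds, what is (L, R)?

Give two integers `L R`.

Round 1 (k=24): L=194 R=94
Round 2 (k=49): L=94 R=199
Round 3 (k=24): L=199 R=241
Round 4 (k=12): L=241 R=148
Round 5 (k=11): L=148 R=146
Round 6 (k=7): L=146 R=145

Answer: 146 145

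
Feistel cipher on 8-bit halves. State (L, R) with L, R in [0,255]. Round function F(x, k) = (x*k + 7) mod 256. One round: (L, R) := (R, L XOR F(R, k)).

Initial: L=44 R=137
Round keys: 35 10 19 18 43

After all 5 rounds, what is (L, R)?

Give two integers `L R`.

Answer: 183 31

Derivation:
Round 1 (k=35): L=137 R=238
Round 2 (k=10): L=238 R=218
Round 3 (k=19): L=218 R=219
Round 4 (k=18): L=219 R=183
Round 5 (k=43): L=183 R=31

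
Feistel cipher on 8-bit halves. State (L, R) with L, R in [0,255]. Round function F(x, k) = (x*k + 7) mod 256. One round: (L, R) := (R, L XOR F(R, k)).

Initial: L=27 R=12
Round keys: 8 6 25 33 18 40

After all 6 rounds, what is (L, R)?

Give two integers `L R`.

Round 1 (k=8): L=12 R=124
Round 2 (k=6): L=124 R=227
Round 3 (k=25): L=227 R=78
Round 4 (k=33): L=78 R=246
Round 5 (k=18): L=246 R=29
Round 6 (k=40): L=29 R=121

Answer: 29 121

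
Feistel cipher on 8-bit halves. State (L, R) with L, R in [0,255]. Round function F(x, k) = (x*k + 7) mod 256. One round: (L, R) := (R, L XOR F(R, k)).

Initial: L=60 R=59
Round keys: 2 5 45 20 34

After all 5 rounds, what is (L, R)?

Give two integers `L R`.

Round 1 (k=2): L=59 R=65
Round 2 (k=5): L=65 R=119
Round 3 (k=45): L=119 R=179
Round 4 (k=20): L=179 R=116
Round 5 (k=34): L=116 R=220

Answer: 116 220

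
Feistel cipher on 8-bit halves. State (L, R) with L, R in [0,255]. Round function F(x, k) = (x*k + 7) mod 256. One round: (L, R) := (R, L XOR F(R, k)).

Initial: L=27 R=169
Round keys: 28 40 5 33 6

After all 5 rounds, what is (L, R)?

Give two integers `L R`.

Answer: 50 134

Derivation:
Round 1 (k=28): L=169 R=152
Round 2 (k=40): L=152 R=110
Round 3 (k=5): L=110 R=181
Round 4 (k=33): L=181 R=50
Round 5 (k=6): L=50 R=134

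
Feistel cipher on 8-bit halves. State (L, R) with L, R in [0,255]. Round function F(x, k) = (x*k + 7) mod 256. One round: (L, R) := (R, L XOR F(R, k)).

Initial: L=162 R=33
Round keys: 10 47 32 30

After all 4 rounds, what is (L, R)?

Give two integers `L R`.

Answer: 84 90

Derivation:
Round 1 (k=10): L=33 R=243
Round 2 (k=47): L=243 R=133
Round 3 (k=32): L=133 R=84
Round 4 (k=30): L=84 R=90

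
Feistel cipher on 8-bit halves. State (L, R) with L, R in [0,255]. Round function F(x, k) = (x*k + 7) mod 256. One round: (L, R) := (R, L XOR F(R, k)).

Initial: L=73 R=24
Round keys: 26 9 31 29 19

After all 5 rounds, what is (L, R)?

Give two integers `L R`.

Round 1 (k=26): L=24 R=62
Round 2 (k=9): L=62 R=45
Round 3 (k=31): L=45 R=68
Round 4 (k=29): L=68 R=150
Round 5 (k=19): L=150 R=109

Answer: 150 109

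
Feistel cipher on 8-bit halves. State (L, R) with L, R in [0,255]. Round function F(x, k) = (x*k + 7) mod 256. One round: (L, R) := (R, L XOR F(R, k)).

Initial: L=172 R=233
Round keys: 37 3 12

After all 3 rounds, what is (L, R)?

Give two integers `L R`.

Answer: 166 215

Derivation:
Round 1 (k=37): L=233 R=24
Round 2 (k=3): L=24 R=166
Round 3 (k=12): L=166 R=215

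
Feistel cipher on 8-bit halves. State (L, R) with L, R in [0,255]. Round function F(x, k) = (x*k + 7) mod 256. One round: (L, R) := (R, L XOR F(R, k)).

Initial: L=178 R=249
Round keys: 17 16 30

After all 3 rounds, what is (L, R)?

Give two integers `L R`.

Round 1 (k=17): L=249 R=34
Round 2 (k=16): L=34 R=222
Round 3 (k=30): L=222 R=41

Answer: 222 41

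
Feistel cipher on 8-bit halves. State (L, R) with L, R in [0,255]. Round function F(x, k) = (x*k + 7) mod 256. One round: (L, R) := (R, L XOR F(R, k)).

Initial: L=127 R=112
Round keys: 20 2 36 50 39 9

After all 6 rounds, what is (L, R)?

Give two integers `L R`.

Answer: 182 231

Derivation:
Round 1 (k=20): L=112 R=184
Round 2 (k=2): L=184 R=7
Round 3 (k=36): L=7 R=187
Round 4 (k=50): L=187 R=138
Round 5 (k=39): L=138 R=182
Round 6 (k=9): L=182 R=231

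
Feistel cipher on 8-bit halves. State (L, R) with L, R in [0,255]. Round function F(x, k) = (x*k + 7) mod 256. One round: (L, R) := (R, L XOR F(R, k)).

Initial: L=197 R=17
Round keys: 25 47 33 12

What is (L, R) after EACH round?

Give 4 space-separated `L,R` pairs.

Round 1 (k=25): L=17 R=117
Round 2 (k=47): L=117 R=147
Round 3 (k=33): L=147 R=143
Round 4 (k=12): L=143 R=40

Answer: 17,117 117,147 147,143 143,40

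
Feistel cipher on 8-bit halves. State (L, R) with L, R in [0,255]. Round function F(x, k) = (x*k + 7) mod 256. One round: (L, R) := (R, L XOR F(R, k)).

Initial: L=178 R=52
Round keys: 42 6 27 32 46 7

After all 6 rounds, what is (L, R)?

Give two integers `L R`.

Round 1 (k=42): L=52 R=61
Round 2 (k=6): L=61 R=65
Round 3 (k=27): L=65 R=223
Round 4 (k=32): L=223 R=166
Round 5 (k=46): L=166 R=4
Round 6 (k=7): L=4 R=133

Answer: 4 133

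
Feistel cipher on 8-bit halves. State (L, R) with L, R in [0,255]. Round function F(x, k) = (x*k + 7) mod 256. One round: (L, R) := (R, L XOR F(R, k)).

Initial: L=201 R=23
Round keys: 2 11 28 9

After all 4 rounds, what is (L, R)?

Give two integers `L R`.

Round 1 (k=2): L=23 R=252
Round 2 (k=11): L=252 R=204
Round 3 (k=28): L=204 R=171
Round 4 (k=9): L=171 R=198

Answer: 171 198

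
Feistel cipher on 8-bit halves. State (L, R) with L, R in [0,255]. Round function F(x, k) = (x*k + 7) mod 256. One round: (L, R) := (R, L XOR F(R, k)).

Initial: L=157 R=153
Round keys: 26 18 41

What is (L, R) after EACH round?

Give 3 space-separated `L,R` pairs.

Answer: 153,12 12,70 70,49

Derivation:
Round 1 (k=26): L=153 R=12
Round 2 (k=18): L=12 R=70
Round 3 (k=41): L=70 R=49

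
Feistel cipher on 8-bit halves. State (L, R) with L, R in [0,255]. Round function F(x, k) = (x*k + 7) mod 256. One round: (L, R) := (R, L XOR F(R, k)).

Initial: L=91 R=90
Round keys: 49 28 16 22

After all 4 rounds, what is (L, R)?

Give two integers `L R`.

Round 1 (k=49): L=90 R=26
Round 2 (k=28): L=26 R=133
Round 3 (k=16): L=133 R=77
Round 4 (k=22): L=77 R=32

Answer: 77 32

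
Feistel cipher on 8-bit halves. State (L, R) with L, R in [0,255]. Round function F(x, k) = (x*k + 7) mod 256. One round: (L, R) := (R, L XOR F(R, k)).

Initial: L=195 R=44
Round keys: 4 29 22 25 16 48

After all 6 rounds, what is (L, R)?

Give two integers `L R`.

Round 1 (k=4): L=44 R=116
Round 2 (k=29): L=116 R=7
Round 3 (k=22): L=7 R=213
Round 4 (k=25): L=213 R=211
Round 5 (k=16): L=211 R=226
Round 6 (k=48): L=226 R=180

Answer: 226 180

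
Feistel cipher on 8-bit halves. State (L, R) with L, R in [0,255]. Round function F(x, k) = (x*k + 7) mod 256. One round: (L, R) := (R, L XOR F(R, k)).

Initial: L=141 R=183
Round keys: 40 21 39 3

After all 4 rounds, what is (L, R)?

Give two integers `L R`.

Round 1 (k=40): L=183 R=18
Round 2 (k=21): L=18 R=54
Round 3 (k=39): L=54 R=83
Round 4 (k=3): L=83 R=54

Answer: 83 54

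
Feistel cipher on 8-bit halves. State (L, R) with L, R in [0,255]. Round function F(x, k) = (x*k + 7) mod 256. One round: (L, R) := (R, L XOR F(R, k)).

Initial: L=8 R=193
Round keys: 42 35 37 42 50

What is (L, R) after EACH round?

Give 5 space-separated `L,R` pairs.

Answer: 193,185 185,147 147,255 255,78 78,188

Derivation:
Round 1 (k=42): L=193 R=185
Round 2 (k=35): L=185 R=147
Round 3 (k=37): L=147 R=255
Round 4 (k=42): L=255 R=78
Round 5 (k=50): L=78 R=188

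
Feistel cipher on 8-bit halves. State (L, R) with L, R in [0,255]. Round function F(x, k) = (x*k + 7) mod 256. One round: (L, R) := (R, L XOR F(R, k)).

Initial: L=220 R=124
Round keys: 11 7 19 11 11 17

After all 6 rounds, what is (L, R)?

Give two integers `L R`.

Round 1 (k=11): L=124 R=135
Round 2 (k=7): L=135 R=196
Round 3 (k=19): L=196 R=20
Round 4 (k=11): L=20 R=39
Round 5 (k=11): L=39 R=160
Round 6 (k=17): L=160 R=128

Answer: 160 128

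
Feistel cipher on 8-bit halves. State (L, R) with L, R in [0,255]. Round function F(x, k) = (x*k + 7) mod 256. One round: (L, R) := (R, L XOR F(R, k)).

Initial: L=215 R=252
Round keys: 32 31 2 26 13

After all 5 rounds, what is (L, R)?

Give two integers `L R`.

Round 1 (k=32): L=252 R=80
Round 2 (k=31): L=80 R=75
Round 3 (k=2): L=75 R=205
Round 4 (k=26): L=205 R=146
Round 5 (k=13): L=146 R=188

Answer: 146 188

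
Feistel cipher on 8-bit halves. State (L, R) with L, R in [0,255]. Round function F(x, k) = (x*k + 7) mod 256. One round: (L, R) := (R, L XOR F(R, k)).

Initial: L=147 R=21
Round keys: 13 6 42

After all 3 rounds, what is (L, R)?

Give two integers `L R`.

Round 1 (k=13): L=21 R=139
Round 2 (k=6): L=139 R=92
Round 3 (k=42): L=92 R=148

Answer: 92 148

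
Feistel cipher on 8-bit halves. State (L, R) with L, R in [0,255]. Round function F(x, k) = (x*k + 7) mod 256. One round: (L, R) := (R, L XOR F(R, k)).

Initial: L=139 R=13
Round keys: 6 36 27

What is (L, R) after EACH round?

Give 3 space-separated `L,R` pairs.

Answer: 13,222 222,50 50,147

Derivation:
Round 1 (k=6): L=13 R=222
Round 2 (k=36): L=222 R=50
Round 3 (k=27): L=50 R=147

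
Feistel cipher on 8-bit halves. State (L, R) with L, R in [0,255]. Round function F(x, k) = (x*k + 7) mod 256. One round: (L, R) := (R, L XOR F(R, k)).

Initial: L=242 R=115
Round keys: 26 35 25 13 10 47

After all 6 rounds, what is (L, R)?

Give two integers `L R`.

Round 1 (k=26): L=115 R=71
Round 2 (k=35): L=71 R=207
Round 3 (k=25): L=207 R=121
Round 4 (k=13): L=121 R=227
Round 5 (k=10): L=227 R=156
Round 6 (k=47): L=156 R=72

Answer: 156 72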